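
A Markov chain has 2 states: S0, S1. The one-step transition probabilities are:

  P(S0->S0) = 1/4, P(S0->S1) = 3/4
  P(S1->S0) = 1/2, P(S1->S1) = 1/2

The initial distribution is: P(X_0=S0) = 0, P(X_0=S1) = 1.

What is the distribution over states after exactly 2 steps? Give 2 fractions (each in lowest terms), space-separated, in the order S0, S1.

Answer: 3/8 5/8

Derivation:
Propagating the distribution step by step (d_{t+1} = d_t * P):
d_0 = (S0=0, S1=1)
  d_1[S0] = 0*1/4 + 1*1/2 = 1/2
  d_1[S1] = 0*3/4 + 1*1/2 = 1/2
d_1 = (S0=1/2, S1=1/2)
  d_2[S0] = 1/2*1/4 + 1/2*1/2 = 3/8
  d_2[S1] = 1/2*3/4 + 1/2*1/2 = 5/8
d_2 = (S0=3/8, S1=5/8)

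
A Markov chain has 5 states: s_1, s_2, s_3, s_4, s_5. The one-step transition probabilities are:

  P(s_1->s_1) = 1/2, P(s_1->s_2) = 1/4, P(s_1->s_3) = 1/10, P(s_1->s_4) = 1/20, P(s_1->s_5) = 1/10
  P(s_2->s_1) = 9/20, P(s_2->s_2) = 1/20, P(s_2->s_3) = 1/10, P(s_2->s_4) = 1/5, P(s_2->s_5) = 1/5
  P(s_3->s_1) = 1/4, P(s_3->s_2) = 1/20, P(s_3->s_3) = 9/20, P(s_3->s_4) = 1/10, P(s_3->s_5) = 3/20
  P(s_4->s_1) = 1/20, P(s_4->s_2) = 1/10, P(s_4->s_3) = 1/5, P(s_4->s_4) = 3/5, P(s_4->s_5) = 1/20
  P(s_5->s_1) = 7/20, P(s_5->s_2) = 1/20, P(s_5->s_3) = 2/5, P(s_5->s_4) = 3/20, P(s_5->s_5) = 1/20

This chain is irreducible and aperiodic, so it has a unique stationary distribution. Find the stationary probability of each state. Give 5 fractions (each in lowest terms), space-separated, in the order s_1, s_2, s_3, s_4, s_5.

Answer: 4031/12323 7738/61615 14498/61615 2505/12323 6699/61615

Derivation:
The stationary distribution satisfies pi = pi * P, i.e.:
  pi_s_1 = 1/2*pi_s_1 + 9/20*pi_s_2 + 1/4*pi_s_3 + 1/20*pi_s_4 + 7/20*pi_s_5
  pi_s_2 = 1/4*pi_s_1 + 1/20*pi_s_2 + 1/20*pi_s_3 + 1/10*pi_s_4 + 1/20*pi_s_5
  pi_s_3 = 1/10*pi_s_1 + 1/10*pi_s_2 + 9/20*pi_s_3 + 1/5*pi_s_4 + 2/5*pi_s_5
  pi_s_4 = 1/20*pi_s_1 + 1/5*pi_s_2 + 1/10*pi_s_3 + 3/5*pi_s_4 + 3/20*pi_s_5
  pi_s_5 = 1/10*pi_s_1 + 1/5*pi_s_2 + 3/20*pi_s_3 + 1/20*pi_s_4 + 1/20*pi_s_5
with normalization: pi_s_1 + pi_s_2 + pi_s_3 + pi_s_4 + pi_s_5 = 1.

Using the first 4 balance equations plus normalization, the linear system A*pi = b is:
  [-1/2, 9/20, 1/4, 1/20, 7/20] . pi = 0
  [1/4, -19/20, 1/20, 1/10, 1/20] . pi = 0
  [1/10, 1/10, -11/20, 1/5, 2/5] . pi = 0
  [1/20, 1/5, 1/10, -2/5, 3/20] . pi = 0
  [1, 1, 1, 1, 1] . pi = 1

Solving yields:
  pi_s_1 = 4031/12323
  pi_s_2 = 7738/61615
  pi_s_3 = 14498/61615
  pi_s_4 = 2505/12323
  pi_s_5 = 6699/61615

Verification (pi * P):
  4031/12323*1/2 + 7738/61615*9/20 + 14498/61615*1/4 + 2505/12323*1/20 + 6699/61615*7/20 = 4031/12323 = pi_s_1  (ok)
  4031/12323*1/4 + 7738/61615*1/20 + 14498/61615*1/20 + 2505/12323*1/10 + 6699/61615*1/20 = 7738/61615 = pi_s_2  (ok)
  4031/12323*1/10 + 7738/61615*1/10 + 14498/61615*9/20 + 2505/12323*1/5 + 6699/61615*2/5 = 14498/61615 = pi_s_3  (ok)
  4031/12323*1/20 + 7738/61615*1/5 + 14498/61615*1/10 + 2505/12323*3/5 + 6699/61615*3/20 = 2505/12323 = pi_s_4  (ok)
  4031/12323*1/10 + 7738/61615*1/5 + 14498/61615*3/20 + 2505/12323*1/20 + 6699/61615*1/20 = 6699/61615 = pi_s_5  (ok)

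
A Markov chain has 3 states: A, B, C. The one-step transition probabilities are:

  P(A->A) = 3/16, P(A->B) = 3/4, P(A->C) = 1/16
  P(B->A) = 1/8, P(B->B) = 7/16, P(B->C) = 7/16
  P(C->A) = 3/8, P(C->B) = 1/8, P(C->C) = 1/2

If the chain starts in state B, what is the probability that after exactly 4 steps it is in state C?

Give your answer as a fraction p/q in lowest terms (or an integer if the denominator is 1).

Computing P^4 by repeated multiplication:
P^1 =
  A: [3/16, 3/4, 1/16]
  B: [1/8, 7/16, 7/16]
  C: [3/8, 1/8, 1/2]
P^2 =
  A: [39/256, 61/128, 95/256]
  B: [31/128, 87/256, 107/256]
  C: [35/128, 51/128, 21/64]
P^3 =
  A: [931/4096, 189/512, 1653/4096]
  B: [501/2048, 1567/4096, 1527/4096]
  C: [459/2048, 861/2048, 91/256]
P^4 =
  A: [15735/65536, 12531/32768, 24739/65536]
  B: [7651/32768, 26047/65536, 24187/65536]
  C: [7467/32768, 12991/32768, 6155/16384]

(P^4)[B -> C] = 24187/65536

Answer: 24187/65536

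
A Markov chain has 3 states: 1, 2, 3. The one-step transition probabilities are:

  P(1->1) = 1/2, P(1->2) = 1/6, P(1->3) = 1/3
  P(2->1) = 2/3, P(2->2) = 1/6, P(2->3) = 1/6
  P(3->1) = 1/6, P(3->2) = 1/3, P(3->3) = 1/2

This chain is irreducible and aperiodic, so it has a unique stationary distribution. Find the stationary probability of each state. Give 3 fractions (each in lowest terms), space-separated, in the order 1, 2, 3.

Answer: 13/31 7/31 11/31

Derivation:
The stationary distribution satisfies pi = pi * P, i.e.:
  pi_1 = 1/2*pi_1 + 2/3*pi_2 + 1/6*pi_3
  pi_2 = 1/6*pi_1 + 1/6*pi_2 + 1/3*pi_3
  pi_3 = 1/3*pi_1 + 1/6*pi_2 + 1/2*pi_3
with normalization: pi_1 + pi_2 + pi_3 = 1.

Using the first 2 balance equations plus normalization, the linear system A*pi = b is:
  [-1/2, 2/3, 1/6] . pi = 0
  [1/6, -5/6, 1/3] . pi = 0
  [1, 1, 1] . pi = 1

Solving yields:
  pi_1 = 13/31
  pi_2 = 7/31
  pi_3 = 11/31

Verification (pi * P):
  13/31*1/2 + 7/31*2/3 + 11/31*1/6 = 13/31 = pi_1  (ok)
  13/31*1/6 + 7/31*1/6 + 11/31*1/3 = 7/31 = pi_2  (ok)
  13/31*1/3 + 7/31*1/6 + 11/31*1/2 = 11/31 = pi_3  (ok)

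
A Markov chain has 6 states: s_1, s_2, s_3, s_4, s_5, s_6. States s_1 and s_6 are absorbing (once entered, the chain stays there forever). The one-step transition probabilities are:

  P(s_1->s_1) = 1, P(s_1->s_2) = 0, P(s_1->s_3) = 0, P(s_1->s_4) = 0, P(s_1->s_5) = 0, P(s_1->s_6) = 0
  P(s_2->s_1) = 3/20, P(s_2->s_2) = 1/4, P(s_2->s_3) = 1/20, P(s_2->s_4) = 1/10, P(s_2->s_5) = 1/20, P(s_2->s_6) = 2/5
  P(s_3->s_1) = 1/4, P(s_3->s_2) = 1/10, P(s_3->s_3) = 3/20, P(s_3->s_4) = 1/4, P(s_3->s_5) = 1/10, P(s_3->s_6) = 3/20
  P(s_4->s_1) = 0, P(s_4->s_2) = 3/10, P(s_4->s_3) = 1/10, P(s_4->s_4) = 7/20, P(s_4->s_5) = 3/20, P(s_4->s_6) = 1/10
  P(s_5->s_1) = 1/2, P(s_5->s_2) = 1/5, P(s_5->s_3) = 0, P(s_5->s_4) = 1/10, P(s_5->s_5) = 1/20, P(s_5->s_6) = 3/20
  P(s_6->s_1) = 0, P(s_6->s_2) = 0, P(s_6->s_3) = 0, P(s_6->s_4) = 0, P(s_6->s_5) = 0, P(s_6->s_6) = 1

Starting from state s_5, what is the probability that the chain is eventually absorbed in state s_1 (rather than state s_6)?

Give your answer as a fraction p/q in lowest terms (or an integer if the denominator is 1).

Let a_i = P(absorbed in s_1 | start in state i).
Boundary conditions: a_s_1 = 1, a_s_6 = 0.
For each transient state i, a_i = sum_j P(i->j) * a_j:
  a_s_2 = 3/20*a_s_1 + 1/4*a_s_2 + 1/20*a_s_3 + 1/10*a_s_4 + 1/20*a_s_5 + 2/5*a_s_6
  a_s_3 = 1/4*a_s_1 + 1/10*a_s_2 + 3/20*a_s_3 + 1/4*a_s_4 + 1/10*a_s_5 + 3/20*a_s_6
  a_s_4 = 0*a_s_1 + 3/10*a_s_2 + 1/10*a_s_3 + 7/20*a_s_4 + 3/20*a_s_5 + 1/10*a_s_6
  a_s_5 = 1/2*a_s_1 + 1/5*a_s_2 + 0*a_s_3 + 1/10*a_s_4 + 1/20*a_s_5 + 3/20*a_s_6

Substituting a_s_1 = 1 and a_s_6 = 0, rearrange to (I - Q) a = r where r[i] = P(i -> s_1):
  [3/4, -1/20, -1/10, -1/20] . (a_s_2, a_s_3, a_s_4, a_s_5) = 3/20
  [-1/10, 17/20, -1/4, -1/10] . (a_s_2, a_s_3, a_s_4, a_s_5) = 1/4
  [-3/10, -1/10, 13/20, -3/20] . (a_s_2, a_s_3, a_s_4, a_s_5) = 0
  [-1/5, 0, -1/10, 19/20] . (a_s_2, a_s_3, a_s_4, a_s_5) = 1/2

Solving yields:
  a_s_2 = 16922/51721
  a_s_3 = 26805/51721
  a_s_4 = 19512/51721
  a_s_5 = 32838/51721

Starting state is s_5, so the absorption probability is a_s_5 = 32838/51721.

Answer: 32838/51721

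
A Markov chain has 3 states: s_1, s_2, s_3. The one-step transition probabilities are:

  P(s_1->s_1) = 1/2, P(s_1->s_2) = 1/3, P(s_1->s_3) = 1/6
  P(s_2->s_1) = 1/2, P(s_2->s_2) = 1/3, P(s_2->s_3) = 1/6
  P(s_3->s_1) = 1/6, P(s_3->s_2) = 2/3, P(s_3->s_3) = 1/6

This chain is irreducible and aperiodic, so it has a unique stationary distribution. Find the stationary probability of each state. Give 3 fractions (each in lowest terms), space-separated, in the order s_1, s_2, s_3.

The stationary distribution satisfies pi = pi * P, i.e.:
  pi_s_1 = 1/2*pi_s_1 + 1/2*pi_s_2 + 1/6*pi_s_3
  pi_s_2 = 1/3*pi_s_1 + 1/3*pi_s_2 + 2/3*pi_s_3
  pi_s_3 = 1/6*pi_s_1 + 1/6*pi_s_2 + 1/6*pi_s_3
with normalization: pi_s_1 + pi_s_2 + pi_s_3 = 1.

Using the first 2 balance equations plus normalization, the linear system A*pi = b is:
  [-1/2, 1/2, 1/6] . pi = 0
  [1/3, -2/3, 2/3] . pi = 0
  [1, 1, 1] . pi = 1

Solving yields:
  pi_s_1 = 4/9
  pi_s_2 = 7/18
  pi_s_3 = 1/6

Verification (pi * P):
  4/9*1/2 + 7/18*1/2 + 1/6*1/6 = 4/9 = pi_s_1  (ok)
  4/9*1/3 + 7/18*1/3 + 1/6*2/3 = 7/18 = pi_s_2  (ok)
  4/9*1/6 + 7/18*1/6 + 1/6*1/6 = 1/6 = pi_s_3  (ok)

Answer: 4/9 7/18 1/6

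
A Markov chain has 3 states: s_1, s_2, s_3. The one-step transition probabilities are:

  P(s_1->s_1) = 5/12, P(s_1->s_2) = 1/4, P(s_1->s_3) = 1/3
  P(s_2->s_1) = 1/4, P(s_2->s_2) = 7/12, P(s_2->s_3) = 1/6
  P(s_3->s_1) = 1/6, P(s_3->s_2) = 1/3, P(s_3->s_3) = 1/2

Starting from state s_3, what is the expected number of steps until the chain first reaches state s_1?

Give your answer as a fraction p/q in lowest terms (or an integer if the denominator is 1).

Let h_i = expected steps to first reach s_1 from state i.
Boundary: h_s_1 = 0.
First-step equations for the other states:
  h_s_2 = 1 + 1/4*h_s_1 + 7/12*h_s_2 + 1/6*h_s_3
  h_s_3 = 1 + 1/6*h_s_1 + 1/3*h_s_2 + 1/2*h_s_3

Substituting h_s_1 = 0 and rearranging gives the linear system (I - Q) h = 1:
  [5/12, -1/6] . (h_s_2, h_s_3) = 1
  [-1/3, 1/2] . (h_s_2, h_s_3) = 1

Solving yields:
  h_s_2 = 48/11
  h_s_3 = 54/11

Starting state is s_3, so the expected hitting time is h_s_3 = 54/11.

Answer: 54/11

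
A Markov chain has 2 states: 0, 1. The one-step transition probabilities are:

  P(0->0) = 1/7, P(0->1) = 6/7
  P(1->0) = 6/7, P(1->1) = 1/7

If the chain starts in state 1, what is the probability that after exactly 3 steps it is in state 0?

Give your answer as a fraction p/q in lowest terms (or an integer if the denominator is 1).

Answer: 234/343

Derivation:
Computing P^3 by repeated multiplication:
P^1 =
  0: [1/7, 6/7]
  1: [6/7, 1/7]
P^2 =
  0: [37/49, 12/49]
  1: [12/49, 37/49]
P^3 =
  0: [109/343, 234/343]
  1: [234/343, 109/343]

(P^3)[1 -> 0] = 234/343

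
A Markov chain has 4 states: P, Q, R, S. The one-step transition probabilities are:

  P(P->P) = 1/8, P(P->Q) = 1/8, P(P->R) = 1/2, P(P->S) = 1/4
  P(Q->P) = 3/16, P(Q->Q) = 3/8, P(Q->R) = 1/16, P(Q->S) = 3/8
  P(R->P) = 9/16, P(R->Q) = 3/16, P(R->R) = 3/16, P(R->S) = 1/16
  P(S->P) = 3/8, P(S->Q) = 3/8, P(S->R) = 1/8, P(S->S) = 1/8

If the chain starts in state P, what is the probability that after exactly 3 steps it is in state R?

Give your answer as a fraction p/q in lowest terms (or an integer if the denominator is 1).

Computing P^3 by repeated multiplication:
P^1 =
  P: [1/8, 1/8, 1/2, 1/4]
  Q: [3/16, 3/8, 1/16, 3/8]
  R: [9/16, 3/16, 3/16, 1/16]
  S: [3/8, 3/8, 1/8, 1/8]
P^2 =
  P: [53/128, 1/4, 25/128, 9/64]
  Q: [69/256, 81/256, 45/256, 61/256]
  R: [15/64, 51/256, 43/128, 59/256]
  S: [15/64, 33/128, 1/4, 33/128]
P^3 =
  P: [535/2048, 481/2048, 567/2048, 465/2048]
  Q: [9/32, 1125/4096, 445/2048, 929/4096]
  R: [1401/4096, 519/2048, 907/4096, 375/2048]
  S: [645/2048, 69/256, 435/2048, 13/64]

(P^3)[P -> R] = 567/2048

Answer: 567/2048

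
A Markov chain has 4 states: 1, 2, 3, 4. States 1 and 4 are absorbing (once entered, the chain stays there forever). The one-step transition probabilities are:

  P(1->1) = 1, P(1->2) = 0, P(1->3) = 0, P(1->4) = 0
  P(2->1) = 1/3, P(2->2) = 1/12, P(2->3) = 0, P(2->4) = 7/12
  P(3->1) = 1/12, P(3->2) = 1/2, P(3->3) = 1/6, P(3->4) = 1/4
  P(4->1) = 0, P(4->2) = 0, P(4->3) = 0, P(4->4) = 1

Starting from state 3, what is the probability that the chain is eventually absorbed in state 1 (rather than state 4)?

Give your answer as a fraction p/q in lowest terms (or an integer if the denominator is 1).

Answer: 7/22

Derivation:
Let a_i = P(absorbed in 1 | start in state i).
Boundary conditions: a_1 = 1, a_4 = 0.
For each transient state i, a_i = sum_j P(i->j) * a_j:
  a_2 = 1/3*a_1 + 1/12*a_2 + 0*a_3 + 7/12*a_4
  a_3 = 1/12*a_1 + 1/2*a_2 + 1/6*a_3 + 1/4*a_4

Substituting a_1 = 1 and a_4 = 0, rearrange to (I - Q) a = r where r[i] = P(i -> 1):
  [11/12, 0] . (a_2, a_3) = 1/3
  [-1/2, 5/6] . (a_2, a_3) = 1/12

Solving yields:
  a_2 = 4/11
  a_3 = 7/22

Starting state is 3, so the absorption probability is a_3 = 7/22.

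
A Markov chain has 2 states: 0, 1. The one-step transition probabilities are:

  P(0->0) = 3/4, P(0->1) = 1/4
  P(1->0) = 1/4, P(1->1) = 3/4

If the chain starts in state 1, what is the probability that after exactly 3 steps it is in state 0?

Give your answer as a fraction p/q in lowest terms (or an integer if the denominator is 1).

Computing P^3 by repeated multiplication:
P^1 =
  0: [3/4, 1/4]
  1: [1/4, 3/4]
P^2 =
  0: [5/8, 3/8]
  1: [3/8, 5/8]
P^3 =
  0: [9/16, 7/16]
  1: [7/16, 9/16]

(P^3)[1 -> 0] = 7/16

Answer: 7/16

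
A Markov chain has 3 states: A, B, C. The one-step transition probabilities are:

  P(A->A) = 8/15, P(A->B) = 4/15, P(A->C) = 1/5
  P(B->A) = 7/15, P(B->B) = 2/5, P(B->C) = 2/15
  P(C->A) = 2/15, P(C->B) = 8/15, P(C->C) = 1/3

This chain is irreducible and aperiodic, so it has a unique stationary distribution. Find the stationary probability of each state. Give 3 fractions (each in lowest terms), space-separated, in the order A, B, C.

The stationary distribution satisfies pi = pi * P, i.e.:
  pi_A = 8/15*pi_A + 7/15*pi_B + 2/15*pi_C
  pi_B = 4/15*pi_A + 2/5*pi_B + 8/15*pi_C
  pi_C = 1/5*pi_A + 2/15*pi_B + 1/3*pi_C
with normalization: pi_A + pi_B + pi_C = 1.

Using the first 2 balance equations plus normalization, the linear system A*pi = b is:
  [-7/15, 7/15, 2/15] . pi = 0
  [4/15, -3/5, 8/15] . pi = 0
  [1, 1, 1] . pi = 1

Solving yields:
  pi_A = 74/173
  pi_B = 64/173
  pi_C = 35/173

Verification (pi * P):
  74/173*8/15 + 64/173*7/15 + 35/173*2/15 = 74/173 = pi_A  (ok)
  74/173*4/15 + 64/173*2/5 + 35/173*8/15 = 64/173 = pi_B  (ok)
  74/173*1/5 + 64/173*2/15 + 35/173*1/3 = 35/173 = pi_C  (ok)

Answer: 74/173 64/173 35/173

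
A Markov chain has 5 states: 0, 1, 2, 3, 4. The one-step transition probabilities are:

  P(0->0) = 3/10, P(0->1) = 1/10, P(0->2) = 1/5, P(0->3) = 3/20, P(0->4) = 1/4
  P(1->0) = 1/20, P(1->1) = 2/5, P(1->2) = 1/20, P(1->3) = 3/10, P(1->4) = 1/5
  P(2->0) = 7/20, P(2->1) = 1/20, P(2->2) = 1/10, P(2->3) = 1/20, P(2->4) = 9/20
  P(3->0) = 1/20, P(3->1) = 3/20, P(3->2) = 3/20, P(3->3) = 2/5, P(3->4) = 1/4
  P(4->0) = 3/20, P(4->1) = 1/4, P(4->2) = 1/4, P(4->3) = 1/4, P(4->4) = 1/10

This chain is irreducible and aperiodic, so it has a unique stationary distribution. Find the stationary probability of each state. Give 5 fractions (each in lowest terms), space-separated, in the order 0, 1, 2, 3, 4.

The stationary distribution satisfies pi = pi * P, i.e.:
  pi_0 = 3/10*pi_0 + 1/20*pi_1 + 7/20*pi_2 + 1/20*pi_3 + 3/20*pi_4
  pi_1 = 1/10*pi_0 + 2/5*pi_1 + 1/20*pi_2 + 3/20*pi_3 + 1/4*pi_4
  pi_2 = 1/5*pi_0 + 1/20*pi_1 + 1/10*pi_2 + 3/20*pi_3 + 1/4*pi_4
  pi_3 = 3/20*pi_0 + 3/10*pi_1 + 1/20*pi_2 + 2/5*pi_3 + 1/4*pi_4
  pi_4 = 1/4*pi_0 + 1/5*pi_1 + 9/20*pi_2 + 1/4*pi_3 + 1/10*pi_4
with normalization: pi_0 + pi_1 + pi_2 + pi_3 + pi_4 = 1.

Using the first 4 balance equations plus normalization, the linear system A*pi = b is:
  [-7/10, 1/20, 7/20, 1/20, 3/20] . pi = 0
  [1/10, -3/5, 1/20, 3/20, 1/4] . pi = 0
  [1/5, 1/20, -9/10, 3/20, 1/4] . pi = 0
  [3/20, 3/10, 1/20, -3/5, 1/4] . pi = 0
  [1, 1, 1, 1, 1] . pi = 1

Solving yields:
  pi_0 = 16557/103753
  pi_1 = 20776/103753
  pi_2 = 15958/103753
  pi_3 = 26035/103753
  pi_4 = 1879/7981

Verification (pi * P):
  16557/103753*3/10 + 20776/103753*1/20 + 15958/103753*7/20 + 26035/103753*1/20 + 1879/7981*3/20 = 16557/103753 = pi_0  (ok)
  16557/103753*1/10 + 20776/103753*2/5 + 15958/103753*1/20 + 26035/103753*3/20 + 1879/7981*1/4 = 20776/103753 = pi_1  (ok)
  16557/103753*1/5 + 20776/103753*1/20 + 15958/103753*1/10 + 26035/103753*3/20 + 1879/7981*1/4 = 15958/103753 = pi_2  (ok)
  16557/103753*3/20 + 20776/103753*3/10 + 15958/103753*1/20 + 26035/103753*2/5 + 1879/7981*1/4 = 26035/103753 = pi_3  (ok)
  16557/103753*1/4 + 20776/103753*1/5 + 15958/103753*9/20 + 26035/103753*1/4 + 1879/7981*1/10 = 1879/7981 = pi_4  (ok)

Answer: 16557/103753 20776/103753 15958/103753 26035/103753 1879/7981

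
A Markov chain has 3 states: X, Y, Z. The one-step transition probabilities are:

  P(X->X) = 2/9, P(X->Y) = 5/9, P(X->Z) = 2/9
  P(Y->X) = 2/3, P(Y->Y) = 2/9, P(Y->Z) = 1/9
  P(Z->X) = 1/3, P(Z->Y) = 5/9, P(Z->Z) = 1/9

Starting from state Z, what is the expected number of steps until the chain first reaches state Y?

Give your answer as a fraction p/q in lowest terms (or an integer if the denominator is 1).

Let h_i = expected steps to first reach Y from state i.
Boundary: h_Y = 0.
First-step equations for the other states:
  h_X = 1 + 2/9*h_X + 5/9*h_Y + 2/9*h_Z
  h_Z = 1 + 1/3*h_X + 5/9*h_Y + 1/9*h_Z

Substituting h_Y = 0 and rearranging gives the linear system (I - Q) h = 1:
  [7/9, -2/9] . (h_X, h_Z) = 1
  [-1/3, 8/9] . (h_X, h_Z) = 1

Solving yields:
  h_X = 9/5
  h_Z = 9/5

Starting state is Z, so the expected hitting time is h_Z = 9/5.

Answer: 9/5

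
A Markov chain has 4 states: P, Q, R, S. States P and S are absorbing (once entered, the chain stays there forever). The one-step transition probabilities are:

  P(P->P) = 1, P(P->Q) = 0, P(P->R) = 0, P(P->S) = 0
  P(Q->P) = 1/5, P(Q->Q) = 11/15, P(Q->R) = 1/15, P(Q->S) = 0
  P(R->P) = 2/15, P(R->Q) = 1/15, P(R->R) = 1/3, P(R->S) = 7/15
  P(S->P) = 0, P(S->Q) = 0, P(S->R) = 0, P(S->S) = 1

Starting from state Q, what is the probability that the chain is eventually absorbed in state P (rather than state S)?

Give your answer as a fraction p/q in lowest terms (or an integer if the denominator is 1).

Answer: 32/39

Derivation:
Let a_i = P(absorbed in P | start in state i).
Boundary conditions: a_P = 1, a_S = 0.
For each transient state i, a_i = sum_j P(i->j) * a_j:
  a_Q = 1/5*a_P + 11/15*a_Q + 1/15*a_R + 0*a_S
  a_R = 2/15*a_P + 1/15*a_Q + 1/3*a_R + 7/15*a_S

Substituting a_P = 1 and a_S = 0, rearrange to (I - Q) a = r where r[i] = P(i -> P):
  [4/15, -1/15] . (a_Q, a_R) = 1/5
  [-1/15, 2/3] . (a_Q, a_R) = 2/15

Solving yields:
  a_Q = 32/39
  a_R = 11/39

Starting state is Q, so the absorption probability is a_Q = 32/39.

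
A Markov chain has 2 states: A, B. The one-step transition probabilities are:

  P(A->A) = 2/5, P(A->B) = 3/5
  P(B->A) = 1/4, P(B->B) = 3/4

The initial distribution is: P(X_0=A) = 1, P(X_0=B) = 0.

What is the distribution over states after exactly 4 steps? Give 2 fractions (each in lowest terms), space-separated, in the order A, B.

Propagating the distribution step by step (d_{t+1} = d_t * P):
d_0 = (A=1, B=0)
  d_1[A] = 1*2/5 + 0*1/4 = 2/5
  d_1[B] = 1*3/5 + 0*3/4 = 3/5
d_1 = (A=2/5, B=3/5)
  d_2[A] = 2/5*2/5 + 3/5*1/4 = 31/100
  d_2[B] = 2/5*3/5 + 3/5*3/4 = 69/100
d_2 = (A=31/100, B=69/100)
  d_3[A] = 31/100*2/5 + 69/100*1/4 = 593/2000
  d_3[B] = 31/100*3/5 + 69/100*3/4 = 1407/2000
d_3 = (A=593/2000, B=1407/2000)
  d_4[A] = 593/2000*2/5 + 1407/2000*1/4 = 11779/40000
  d_4[B] = 593/2000*3/5 + 1407/2000*3/4 = 28221/40000
d_4 = (A=11779/40000, B=28221/40000)

Answer: 11779/40000 28221/40000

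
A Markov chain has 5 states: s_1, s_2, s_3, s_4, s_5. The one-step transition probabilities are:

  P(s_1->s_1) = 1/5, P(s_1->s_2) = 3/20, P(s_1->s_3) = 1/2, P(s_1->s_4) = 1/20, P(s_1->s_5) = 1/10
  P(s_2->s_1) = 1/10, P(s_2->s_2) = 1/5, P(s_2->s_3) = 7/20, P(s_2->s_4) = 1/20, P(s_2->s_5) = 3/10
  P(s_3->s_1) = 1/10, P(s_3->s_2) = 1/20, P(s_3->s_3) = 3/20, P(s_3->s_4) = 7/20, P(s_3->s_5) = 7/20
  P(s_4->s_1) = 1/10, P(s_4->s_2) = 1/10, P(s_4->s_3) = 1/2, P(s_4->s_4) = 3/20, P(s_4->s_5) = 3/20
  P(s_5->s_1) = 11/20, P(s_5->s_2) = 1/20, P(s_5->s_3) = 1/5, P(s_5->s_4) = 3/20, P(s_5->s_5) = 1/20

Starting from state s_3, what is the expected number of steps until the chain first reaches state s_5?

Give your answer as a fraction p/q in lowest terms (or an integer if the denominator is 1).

Let h_i = expected steps to first reach s_5 from state i.
Boundary: h_s_5 = 0.
First-step equations for the other states:
  h_s_1 = 1 + 1/5*h_s_1 + 3/20*h_s_2 + 1/2*h_s_3 + 1/20*h_s_4 + 1/10*h_s_5
  h_s_2 = 1 + 1/10*h_s_1 + 1/5*h_s_2 + 7/20*h_s_3 + 1/20*h_s_4 + 3/10*h_s_5
  h_s_3 = 1 + 1/10*h_s_1 + 1/20*h_s_2 + 3/20*h_s_3 + 7/20*h_s_4 + 7/20*h_s_5
  h_s_4 = 1 + 1/10*h_s_1 + 1/10*h_s_2 + 1/2*h_s_3 + 3/20*h_s_4 + 3/20*h_s_5

Substituting h_s_5 = 0 and rearranging gives the linear system (I - Q) h = 1:
  [4/5, -3/20, -1/2, -1/20] . (h_s_1, h_s_2, h_s_3, h_s_4) = 1
  [-1/10, 4/5, -7/20, -1/20] . (h_s_1, h_s_2, h_s_3, h_s_4) = 1
  [-1/10, -1/20, 17/20, -7/20] . (h_s_1, h_s_2, h_s_3, h_s_4) = 1
  [-1/10, -1/10, -1/2, 17/20] . (h_s_1, h_s_2, h_s_3, h_s_4) = 1

Solving yields:
  h_s_1 = 440/97
  h_s_2 = 360/97
  h_s_3 = 360/97
  h_s_4 = 420/97

Starting state is s_3, so the expected hitting time is h_s_3 = 360/97.

Answer: 360/97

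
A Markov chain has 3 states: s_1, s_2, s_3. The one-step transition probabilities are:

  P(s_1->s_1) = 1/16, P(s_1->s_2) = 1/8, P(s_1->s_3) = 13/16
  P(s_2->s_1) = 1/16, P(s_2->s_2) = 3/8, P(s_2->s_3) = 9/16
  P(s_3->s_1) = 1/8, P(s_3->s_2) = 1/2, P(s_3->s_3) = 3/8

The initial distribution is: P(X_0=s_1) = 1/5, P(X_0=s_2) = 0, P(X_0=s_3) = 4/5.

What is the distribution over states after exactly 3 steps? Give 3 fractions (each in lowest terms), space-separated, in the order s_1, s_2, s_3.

Propagating the distribution step by step (d_{t+1} = d_t * P):
d_0 = (s_1=1/5, s_2=0, s_3=4/5)
  d_1[s_1] = 1/5*1/16 + 0*1/16 + 4/5*1/8 = 9/80
  d_1[s_2] = 1/5*1/8 + 0*3/8 + 4/5*1/2 = 17/40
  d_1[s_3] = 1/5*13/16 + 0*9/16 + 4/5*3/8 = 37/80
d_1 = (s_1=9/80, s_2=17/40, s_3=37/80)
  d_2[s_1] = 9/80*1/16 + 17/40*1/16 + 37/80*1/8 = 117/1280
  d_2[s_2] = 9/80*1/8 + 17/40*3/8 + 37/80*1/2 = 259/640
  d_2[s_3] = 9/80*13/16 + 17/40*9/16 + 37/80*3/8 = 129/256
d_2 = (s_1=117/1280, s_2=259/640, s_3=129/256)
  d_3[s_1] = 117/1280*1/16 + 259/640*1/16 + 129/256*1/8 = 385/4096
  d_3[s_2] = 117/1280*1/8 + 259/640*3/8 + 129/256*1/2 = 4251/10240
  d_3[s_3] = 117/1280*13/16 + 259/640*9/16 + 129/256*3/8 = 10053/20480
d_3 = (s_1=385/4096, s_2=4251/10240, s_3=10053/20480)

Answer: 385/4096 4251/10240 10053/20480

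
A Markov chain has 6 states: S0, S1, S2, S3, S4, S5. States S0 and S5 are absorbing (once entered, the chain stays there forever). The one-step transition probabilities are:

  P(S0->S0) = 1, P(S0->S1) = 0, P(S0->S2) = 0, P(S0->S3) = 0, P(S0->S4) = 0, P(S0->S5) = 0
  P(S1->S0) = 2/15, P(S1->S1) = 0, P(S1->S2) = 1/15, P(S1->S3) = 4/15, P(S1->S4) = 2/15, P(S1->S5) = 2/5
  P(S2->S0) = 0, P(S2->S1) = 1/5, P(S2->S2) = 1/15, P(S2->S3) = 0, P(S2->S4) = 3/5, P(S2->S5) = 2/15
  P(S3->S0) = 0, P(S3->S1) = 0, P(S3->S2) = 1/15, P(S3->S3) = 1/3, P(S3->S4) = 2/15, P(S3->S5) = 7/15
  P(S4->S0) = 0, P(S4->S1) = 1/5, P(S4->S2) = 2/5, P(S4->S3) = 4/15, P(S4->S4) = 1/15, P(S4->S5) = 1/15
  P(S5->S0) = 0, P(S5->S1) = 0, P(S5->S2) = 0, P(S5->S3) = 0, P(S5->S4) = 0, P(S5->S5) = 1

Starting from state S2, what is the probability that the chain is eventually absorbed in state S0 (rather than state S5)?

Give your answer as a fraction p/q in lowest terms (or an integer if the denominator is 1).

Answer: 74/913

Derivation:
Let a_i = P(absorbed in S0 | start in state i).
Boundary conditions: a_S0 = 1, a_S5 = 0.
For each transient state i, a_i = sum_j P(i->j) * a_j:
  a_S1 = 2/15*a_S0 + 0*a_S1 + 1/15*a_S2 + 4/15*a_S3 + 2/15*a_S4 + 2/5*a_S5
  a_S2 = 0*a_S0 + 1/5*a_S1 + 1/15*a_S2 + 0*a_S3 + 3/5*a_S4 + 2/15*a_S5
  a_S3 = 0*a_S0 + 0*a_S1 + 1/15*a_S2 + 1/3*a_S3 + 2/15*a_S4 + 7/15*a_S5
  a_S4 = 0*a_S0 + 1/5*a_S1 + 2/5*a_S2 + 4/15*a_S3 + 1/15*a_S4 + 1/15*a_S5

Substituting a_S0 = 1 and a_S5 = 0, rearrange to (I - Q) a = r where r[i] = P(i -> S0):
  [1, -1/15, -4/15, -2/15] . (a_S1, a_S2, a_S3, a_S4) = 2/15
  [-1/5, 14/15, 0, -3/5] . (a_S1, a_S2, a_S3, a_S4) = 0
  [0, -1/15, 2/3, -2/15] . (a_S1, a_S2, a_S3, a_S4) = 0
  [-1/5, -2/5, -4/15, 14/15] . (a_S1, a_S2, a_S3, a_S4) = 0

Solving yields:
  a_S1 = 424/2739
  a_S2 = 74/913
  a_S3 = 21/913
  a_S4 = 68/913

Starting state is S2, so the absorption probability is a_S2 = 74/913.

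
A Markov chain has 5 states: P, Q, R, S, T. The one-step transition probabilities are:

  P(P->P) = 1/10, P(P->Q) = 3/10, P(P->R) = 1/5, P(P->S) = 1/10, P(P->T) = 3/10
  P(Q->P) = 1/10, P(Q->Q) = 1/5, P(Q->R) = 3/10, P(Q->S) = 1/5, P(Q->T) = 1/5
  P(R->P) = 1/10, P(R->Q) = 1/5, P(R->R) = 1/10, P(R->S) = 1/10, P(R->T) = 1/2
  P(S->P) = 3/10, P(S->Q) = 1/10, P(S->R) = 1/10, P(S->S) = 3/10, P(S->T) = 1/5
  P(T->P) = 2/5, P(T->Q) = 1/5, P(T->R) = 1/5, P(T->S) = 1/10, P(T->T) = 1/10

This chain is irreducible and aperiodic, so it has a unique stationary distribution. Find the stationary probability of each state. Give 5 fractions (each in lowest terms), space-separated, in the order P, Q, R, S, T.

The stationary distribution satisfies pi = pi * P, i.e.:
  pi_P = 1/10*pi_P + 1/10*pi_Q + 1/10*pi_R + 3/10*pi_S + 2/5*pi_T
  pi_Q = 3/10*pi_P + 1/5*pi_Q + 1/5*pi_R + 1/10*pi_S + 1/5*pi_T
  pi_R = 1/5*pi_P + 3/10*pi_Q + 1/10*pi_R + 1/10*pi_S + 1/5*pi_T
  pi_S = 1/10*pi_P + 1/5*pi_Q + 1/10*pi_R + 3/10*pi_S + 1/10*pi_T
  pi_T = 3/10*pi_P + 1/5*pi_Q + 1/2*pi_R + 1/5*pi_S + 1/10*pi_T
with normalization: pi_P + pi_Q + pi_R + pi_S + pi_T = 1.

Using the first 4 balance equations plus normalization, the linear system A*pi = b is:
  [-9/10, 1/10, 1/10, 3/10, 2/5] . pi = 0
  [3/10, -4/5, 1/5, 1/10, 1/5] . pi = 0
  [1/5, 3/10, -9/10, 1/10, 1/5] . pi = 0
  [1/10, 1/5, 1/10, -7/10, 1/10] . pi = 0
  [1, 1, 1, 1, 1] . pi = 1

Solving yields:
  pi_P = 2442/11879
  pi_Q = 2441/11879
  pi_R = 317/1697
  pi_S = 1790/11879
  pi_T = 2987/11879

Verification (pi * P):
  2442/11879*1/10 + 2441/11879*1/10 + 317/1697*1/10 + 1790/11879*3/10 + 2987/11879*2/5 = 2442/11879 = pi_P  (ok)
  2442/11879*3/10 + 2441/11879*1/5 + 317/1697*1/5 + 1790/11879*1/10 + 2987/11879*1/5 = 2441/11879 = pi_Q  (ok)
  2442/11879*1/5 + 2441/11879*3/10 + 317/1697*1/10 + 1790/11879*1/10 + 2987/11879*1/5 = 317/1697 = pi_R  (ok)
  2442/11879*1/10 + 2441/11879*1/5 + 317/1697*1/10 + 1790/11879*3/10 + 2987/11879*1/10 = 1790/11879 = pi_S  (ok)
  2442/11879*3/10 + 2441/11879*1/5 + 317/1697*1/2 + 1790/11879*1/5 + 2987/11879*1/10 = 2987/11879 = pi_T  (ok)

Answer: 2442/11879 2441/11879 317/1697 1790/11879 2987/11879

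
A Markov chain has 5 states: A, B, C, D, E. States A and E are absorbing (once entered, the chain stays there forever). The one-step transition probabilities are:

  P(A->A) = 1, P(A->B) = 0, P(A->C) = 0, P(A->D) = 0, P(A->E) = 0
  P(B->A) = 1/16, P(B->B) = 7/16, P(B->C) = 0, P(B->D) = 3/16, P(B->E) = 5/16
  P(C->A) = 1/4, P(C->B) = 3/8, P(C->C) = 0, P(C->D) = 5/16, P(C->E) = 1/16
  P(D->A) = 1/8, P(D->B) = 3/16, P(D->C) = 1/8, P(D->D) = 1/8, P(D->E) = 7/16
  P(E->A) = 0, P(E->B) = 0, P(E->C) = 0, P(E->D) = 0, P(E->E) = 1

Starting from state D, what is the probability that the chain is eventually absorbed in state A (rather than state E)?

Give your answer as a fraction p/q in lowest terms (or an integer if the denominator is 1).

Let a_i = P(absorbed in A | start in state i).
Boundary conditions: a_A = 1, a_E = 0.
For each transient state i, a_i = sum_j P(i->j) * a_j:
  a_B = 1/16*a_A + 7/16*a_B + 0*a_C + 3/16*a_D + 5/16*a_E
  a_C = 1/4*a_A + 3/8*a_B + 0*a_C + 5/16*a_D + 1/16*a_E
  a_D = 1/8*a_A + 3/16*a_B + 1/8*a_C + 1/8*a_D + 7/16*a_E

Substituting a_A = 1 and a_E = 0, rearrange to (I - Q) a = r where r[i] = P(i -> A):
  [9/16, 0, -3/16] . (a_B, a_C, a_D) = 1/16
  [-3/8, 1, -5/16] . (a_B, a_C, a_D) = 1/4
  [-3/16, -1/8, 7/8] . (a_B, a_C, a_D) = 1/8

Solving yields:
  a_B = 167/873
  a_C = 77/194
  a_D = 70/291

Starting state is D, so the absorption probability is a_D = 70/291.

Answer: 70/291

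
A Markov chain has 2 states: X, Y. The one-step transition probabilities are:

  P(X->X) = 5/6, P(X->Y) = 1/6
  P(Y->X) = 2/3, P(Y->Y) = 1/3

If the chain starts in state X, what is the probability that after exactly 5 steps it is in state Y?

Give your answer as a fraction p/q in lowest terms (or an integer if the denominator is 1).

Computing P^5 by repeated multiplication:
P^1 =
  X: [5/6, 1/6]
  Y: [2/3, 1/3]
P^2 =
  X: [29/36, 7/36]
  Y: [7/9, 2/9]
P^3 =
  X: [173/216, 43/216]
  Y: [43/54, 11/54]
P^4 =
  X: [1037/1296, 259/1296]
  Y: [259/324, 65/324]
P^5 =
  X: [6221/7776, 1555/7776]
  Y: [1555/1944, 389/1944]

(P^5)[X -> Y] = 1555/7776

Answer: 1555/7776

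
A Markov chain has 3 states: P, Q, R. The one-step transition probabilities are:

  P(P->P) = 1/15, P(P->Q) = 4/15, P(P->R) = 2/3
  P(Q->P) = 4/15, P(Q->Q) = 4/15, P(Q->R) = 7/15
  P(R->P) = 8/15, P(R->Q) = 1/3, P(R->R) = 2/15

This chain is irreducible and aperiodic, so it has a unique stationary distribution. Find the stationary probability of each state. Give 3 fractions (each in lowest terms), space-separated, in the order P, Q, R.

The stationary distribution satisfies pi = pi * P, i.e.:
  pi_P = 1/15*pi_P + 4/15*pi_Q + 8/15*pi_R
  pi_Q = 4/15*pi_P + 4/15*pi_Q + 1/3*pi_R
  pi_R = 2/3*pi_P + 7/15*pi_Q + 2/15*pi_R
with normalization: pi_P + pi_Q + pi_R = 1.

Using the first 2 balance equations plus normalization, the linear system A*pi = b is:
  [-14/15, 4/15, 8/15] . pi = 0
  [4/15, -11/15, 1/3] . pi = 0
  [1, 1, 1] . pi = 1

Solving yields:
  pi_P = 9/29
  pi_Q = 17/58
  pi_R = 23/58

Verification (pi * P):
  9/29*1/15 + 17/58*4/15 + 23/58*8/15 = 9/29 = pi_P  (ok)
  9/29*4/15 + 17/58*4/15 + 23/58*1/3 = 17/58 = pi_Q  (ok)
  9/29*2/3 + 17/58*7/15 + 23/58*2/15 = 23/58 = pi_R  (ok)

Answer: 9/29 17/58 23/58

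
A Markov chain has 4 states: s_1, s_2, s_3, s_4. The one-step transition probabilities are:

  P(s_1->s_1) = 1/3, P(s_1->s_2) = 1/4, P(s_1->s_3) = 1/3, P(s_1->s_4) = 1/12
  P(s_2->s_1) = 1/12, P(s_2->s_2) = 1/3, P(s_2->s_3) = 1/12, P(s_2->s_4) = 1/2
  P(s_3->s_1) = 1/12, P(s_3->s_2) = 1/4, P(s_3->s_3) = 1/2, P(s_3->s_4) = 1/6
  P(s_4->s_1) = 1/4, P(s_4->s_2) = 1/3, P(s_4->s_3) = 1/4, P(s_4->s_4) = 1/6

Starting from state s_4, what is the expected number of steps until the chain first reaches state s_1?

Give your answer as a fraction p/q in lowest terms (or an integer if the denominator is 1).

Let h_i = expected steps to first reach s_1 from state i.
Boundary: h_s_1 = 0.
First-step equations for the other states:
  h_s_2 = 1 + 1/12*h_s_1 + 1/3*h_s_2 + 1/12*h_s_3 + 1/2*h_s_4
  h_s_3 = 1 + 1/12*h_s_1 + 1/4*h_s_2 + 1/2*h_s_3 + 1/6*h_s_4
  h_s_4 = 1 + 1/4*h_s_1 + 1/3*h_s_2 + 1/4*h_s_3 + 1/6*h_s_4

Substituting h_s_1 = 0 and rearranging gives the linear system (I - Q) h = 1:
  [2/3, -1/12, -1/2] . (h_s_2, h_s_3, h_s_4) = 1
  [-1/4, 1/2, -1/6] . (h_s_2, h_s_3, h_s_4) = 1
  [-1/3, -1/4, 5/6] . (h_s_2, h_s_3, h_s_4) = 1

Solving yields:
  h_s_2 = 360/49
  h_s_3 = 384/49
  h_s_4 = 318/49

Starting state is s_4, so the expected hitting time is h_s_4 = 318/49.

Answer: 318/49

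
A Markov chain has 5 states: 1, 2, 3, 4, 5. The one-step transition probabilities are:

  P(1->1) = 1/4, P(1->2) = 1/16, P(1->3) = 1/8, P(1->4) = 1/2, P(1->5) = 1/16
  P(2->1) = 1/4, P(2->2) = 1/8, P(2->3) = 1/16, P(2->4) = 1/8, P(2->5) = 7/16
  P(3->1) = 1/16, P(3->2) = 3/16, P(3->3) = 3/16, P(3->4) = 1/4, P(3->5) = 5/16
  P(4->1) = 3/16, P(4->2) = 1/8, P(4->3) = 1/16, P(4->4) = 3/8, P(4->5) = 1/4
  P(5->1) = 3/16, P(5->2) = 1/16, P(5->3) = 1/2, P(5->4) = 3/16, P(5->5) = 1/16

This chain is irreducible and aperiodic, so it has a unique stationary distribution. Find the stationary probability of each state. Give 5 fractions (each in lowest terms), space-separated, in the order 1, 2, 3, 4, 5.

The stationary distribution satisfies pi = pi * P, i.e.:
  pi_1 = 1/4*pi_1 + 1/4*pi_2 + 1/16*pi_3 + 3/16*pi_4 + 3/16*pi_5
  pi_2 = 1/16*pi_1 + 1/8*pi_2 + 3/16*pi_3 + 1/8*pi_4 + 1/16*pi_5
  pi_3 = 1/8*pi_1 + 1/16*pi_2 + 3/16*pi_3 + 1/16*pi_4 + 1/2*pi_5
  pi_4 = 1/2*pi_1 + 1/8*pi_2 + 1/4*pi_3 + 3/8*pi_4 + 3/16*pi_5
  pi_5 = 1/16*pi_1 + 7/16*pi_2 + 5/16*pi_3 + 1/4*pi_4 + 1/16*pi_5
with normalization: pi_1 + pi_2 + pi_3 + pi_4 + pi_5 = 1.

Using the first 4 balance equations plus normalization, the linear system A*pi = b is:
  [-3/4, 1/4, 1/16, 3/16, 3/16] . pi = 0
  [1/16, -7/8, 3/16, 1/8, 1/16] . pi = 0
  [1/8, 1/16, -13/16, 1/16, 1/2] . pi = 0
  [1/2, 1/8, 1/4, -5/8, 3/16] . pi = 0
  [1, 1, 1, 1, 1] . pi = 1

Solving yields:
  pi_1 = 3803/20865
  pi_2 = 2344/20865
  pi_3 = 3947/20865
  pi_4 = 6401/20865
  pi_5 = 874/4173

Verification (pi * P):
  3803/20865*1/4 + 2344/20865*1/4 + 3947/20865*1/16 + 6401/20865*3/16 + 874/4173*3/16 = 3803/20865 = pi_1  (ok)
  3803/20865*1/16 + 2344/20865*1/8 + 3947/20865*3/16 + 6401/20865*1/8 + 874/4173*1/16 = 2344/20865 = pi_2  (ok)
  3803/20865*1/8 + 2344/20865*1/16 + 3947/20865*3/16 + 6401/20865*1/16 + 874/4173*1/2 = 3947/20865 = pi_3  (ok)
  3803/20865*1/2 + 2344/20865*1/8 + 3947/20865*1/4 + 6401/20865*3/8 + 874/4173*3/16 = 6401/20865 = pi_4  (ok)
  3803/20865*1/16 + 2344/20865*7/16 + 3947/20865*5/16 + 6401/20865*1/4 + 874/4173*1/16 = 874/4173 = pi_5  (ok)

Answer: 3803/20865 2344/20865 3947/20865 6401/20865 874/4173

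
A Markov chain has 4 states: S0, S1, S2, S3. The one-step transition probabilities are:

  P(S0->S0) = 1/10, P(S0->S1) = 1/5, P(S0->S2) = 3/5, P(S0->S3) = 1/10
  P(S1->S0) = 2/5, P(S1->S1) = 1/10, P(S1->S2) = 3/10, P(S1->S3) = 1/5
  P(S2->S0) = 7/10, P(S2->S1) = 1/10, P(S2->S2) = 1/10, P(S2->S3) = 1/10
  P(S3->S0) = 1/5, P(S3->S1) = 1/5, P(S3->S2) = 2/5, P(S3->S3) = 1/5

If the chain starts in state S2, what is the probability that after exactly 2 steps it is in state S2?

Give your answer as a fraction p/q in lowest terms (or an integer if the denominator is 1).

Computing P^2 by repeated multiplication:
P^1 =
  S0: [1/10, 1/5, 3/5, 1/10]
  S1: [2/5, 1/10, 3/10, 1/5]
  S2: [7/10, 1/10, 1/10, 1/10]
  S3: [1/5, 1/5, 2/5, 1/5]
P^2 =
  S0: [53/100, 3/25, 11/50, 13/100]
  S1: [33/100, 4/25, 19/50, 13/100]
  S2: [1/5, 9/50, 1/2, 3/25]
  S3: [21/50, 7/50, 3/10, 7/50]

(P^2)[S2 -> S2] = 1/2

Answer: 1/2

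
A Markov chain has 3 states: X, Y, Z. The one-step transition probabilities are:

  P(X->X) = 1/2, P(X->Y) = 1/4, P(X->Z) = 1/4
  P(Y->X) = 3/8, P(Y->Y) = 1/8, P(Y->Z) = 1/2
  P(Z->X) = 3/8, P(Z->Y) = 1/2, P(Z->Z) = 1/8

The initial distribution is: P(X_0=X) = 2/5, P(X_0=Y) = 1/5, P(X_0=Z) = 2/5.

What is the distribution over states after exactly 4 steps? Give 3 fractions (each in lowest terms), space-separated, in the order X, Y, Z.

Propagating the distribution step by step (d_{t+1} = d_t * P):
d_0 = (X=2/5, Y=1/5, Z=2/5)
  d_1[X] = 2/5*1/2 + 1/5*3/8 + 2/5*3/8 = 17/40
  d_1[Y] = 2/5*1/4 + 1/5*1/8 + 2/5*1/2 = 13/40
  d_1[Z] = 2/5*1/4 + 1/5*1/2 + 2/5*1/8 = 1/4
d_1 = (X=17/40, Y=13/40, Z=1/4)
  d_2[X] = 17/40*1/2 + 13/40*3/8 + 1/4*3/8 = 137/320
  d_2[Y] = 17/40*1/4 + 13/40*1/8 + 1/4*1/2 = 87/320
  d_2[Z] = 17/40*1/4 + 13/40*1/2 + 1/4*1/8 = 3/10
d_2 = (X=137/320, Y=87/320, Z=3/10)
  d_3[X] = 137/320*1/2 + 87/320*3/8 + 3/10*3/8 = 1097/2560
  d_3[Y] = 137/320*1/4 + 87/320*1/8 + 3/10*1/2 = 149/512
  d_3[Z] = 137/320*1/4 + 87/320*1/2 + 3/10*1/8 = 359/1280
d_3 = (X=1097/2560, Y=149/512, Z=359/1280)
  d_4[X] = 1097/2560*1/2 + 149/512*3/8 + 359/1280*3/8 = 8777/20480
  d_4[Y] = 1097/2560*1/4 + 149/512*1/8 + 359/1280*1/2 = 5811/20480
  d_4[Z] = 1097/2560*1/4 + 149/512*1/2 + 359/1280*1/8 = 1473/5120
d_4 = (X=8777/20480, Y=5811/20480, Z=1473/5120)

Answer: 8777/20480 5811/20480 1473/5120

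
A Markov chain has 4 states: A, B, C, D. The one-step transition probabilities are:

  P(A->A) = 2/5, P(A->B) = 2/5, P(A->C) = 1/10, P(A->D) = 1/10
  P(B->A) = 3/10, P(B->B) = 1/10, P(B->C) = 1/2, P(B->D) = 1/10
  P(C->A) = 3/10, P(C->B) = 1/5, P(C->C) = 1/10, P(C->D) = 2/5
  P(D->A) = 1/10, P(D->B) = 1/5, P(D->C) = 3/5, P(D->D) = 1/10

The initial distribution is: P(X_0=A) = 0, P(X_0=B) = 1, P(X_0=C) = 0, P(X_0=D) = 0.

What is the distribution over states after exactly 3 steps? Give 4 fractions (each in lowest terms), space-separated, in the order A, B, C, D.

Answer: 281/1000 237/1000 13/40 157/1000

Derivation:
Propagating the distribution step by step (d_{t+1} = d_t * P):
d_0 = (A=0, B=1, C=0, D=0)
  d_1[A] = 0*2/5 + 1*3/10 + 0*3/10 + 0*1/10 = 3/10
  d_1[B] = 0*2/5 + 1*1/10 + 0*1/5 + 0*1/5 = 1/10
  d_1[C] = 0*1/10 + 1*1/2 + 0*1/10 + 0*3/5 = 1/2
  d_1[D] = 0*1/10 + 1*1/10 + 0*2/5 + 0*1/10 = 1/10
d_1 = (A=3/10, B=1/10, C=1/2, D=1/10)
  d_2[A] = 3/10*2/5 + 1/10*3/10 + 1/2*3/10 + 1/10*1/10 = 31/100
  d_2[B] = 3/10*2/5 + 1/10*1/10 + 1/2*1/5 + 1/10*1/5 = 1/4
  d_2[C] = 3/10*1/10 + 1/10*1/2 + 1/2*1/10 + 1/10*3/5 = 19/100
  d_2[D] = 3/10*1/10 + 1/10*1/10 + 1/2*2/5 + 1/10*1/10 = 1/4
d_2 = (A=31/100, B=1/4, C=19/100, D=1/4)
  d_3[A] = 31/100*2/5 + 1/4*3/10 + 19/100*3/10 + 1/4*1/10 = 281/1000
  d_3[B] = 31/100*2/5 + 1/4*1/10 + 19/100*1/5 + 1/4*1/5 = 237/1000
  d_3[C] = 31/100*1/10 + 1/4*1/2 + 19/100*1/10 + 1/4*3/5 = 13/40
  d_3[D] = 31/100*1/10 + 1/4*1/10 + 19/100*2/5 + 1/4*1/10 = 157/1000
d_3 = (A=281/1000, B=237/1000, C=13/40, D=157/1000)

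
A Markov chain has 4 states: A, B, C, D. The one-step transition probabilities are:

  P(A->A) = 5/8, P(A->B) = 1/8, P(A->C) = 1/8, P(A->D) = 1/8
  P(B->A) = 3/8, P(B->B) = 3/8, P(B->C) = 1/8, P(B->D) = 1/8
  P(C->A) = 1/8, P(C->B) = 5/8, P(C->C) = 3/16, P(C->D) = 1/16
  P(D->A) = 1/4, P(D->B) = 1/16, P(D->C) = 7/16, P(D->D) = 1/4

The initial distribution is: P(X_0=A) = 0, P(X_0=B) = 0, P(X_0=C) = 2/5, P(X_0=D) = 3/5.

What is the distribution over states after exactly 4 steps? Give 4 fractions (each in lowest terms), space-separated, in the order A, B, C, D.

Propagating the distribution step by step (d_{t+1} = d_t * P):
d_0 = (A=0, B=0, C=2/5, D=3/5)
  d_1[A] = 0*5/8 + 0*3/8 + 2/5*1/8 + 3/5*1/4 = 1/5
  d_1[B] = 0*1/8 + 0*3/8 + 2/5*5/8 + 3/5*1/16 = 23/80
  d_1[C] = 0*1/8 + 0*1/8 + 2/5*3/16 + 3/5*7/16 = 27/80
  d_1[D] = 0*1/8 + 0*1/8 + 2/5*1/16 + 3/5*1/4 = 7/40
d_1 = (A=1/5, B=23/80, C=27/80, D=7/40)
  d_2[A] = 1/5*5/8 + 23/80*3/8 + 27/80*1/8 + 7/40*1/4 = 51/160
  d_2[B] = 1/5*1/8 + 23/80*3/8 + 27/80*5/8 + 7/40*1/16 = 227/640
  d_2[C] = 1/5*1/8 + 23/80*1/8 + 27/80*3/16 + 7/40*7/16 = 257/1280
  d_2[D] = 1/5*1/8 + 23/80*1/8 + 27/80*1/16 + 7/40*1/4 = 161/1280
d_2 = (A=51/160, B=227/640, C=257/1280, D=161/1280)
  d_3[A] = 51/160*5/8 + 227/640*3/8 + 257/1280*1/8 + 161/1280*1/4 = 3981/10240
  d_3[B] = 51/160*1/8 + 227/640*3/8 + 257/1280*5/8 + 161/1280*1/16 = 6271/20480
  d_3[C] = 51/160*1/8 + 227/640*1/8 + 257/1280*3/16 + 161/1280*7/16 = 1811/10240
  d_3[D] = 51/160*1/8 + 227/640*1/8 + 257/1280*1/16 + 161/1280*1/4 = 525/4096
d_3 = (A=3981/10240, B=6271/20480, C=1811/10240, D=525/4096)
  d_4[A] = 3981/10240*5/8 + 6271/20480*3/8 + 1811/10240*1/8 + 525/4096*1/4 = 13499/32768
  d_4[B] = 3981/10240*1/8 + 6271/20480*3/8 + 1811/10240*5/8 + 525/4096*1/16 = 18479/65536
  d_4[C] = 3981/10240*1/8 + 6271/20480*1/8 + 1811/10240*3/16 + 525/4096*7/16 = 57707/327680
  d_4[D] = 3981/10240*1/8 + 6271/20480*1/8 + 1811/10240*1/16 + 525/4096*1/4 = 10647/81920
d_4 = (A=13499/32768, B=18479/65536, C=57707/327680, D=10647/81920)

Answer: 13499/32768 18479/65536 57707/327680 10647/81920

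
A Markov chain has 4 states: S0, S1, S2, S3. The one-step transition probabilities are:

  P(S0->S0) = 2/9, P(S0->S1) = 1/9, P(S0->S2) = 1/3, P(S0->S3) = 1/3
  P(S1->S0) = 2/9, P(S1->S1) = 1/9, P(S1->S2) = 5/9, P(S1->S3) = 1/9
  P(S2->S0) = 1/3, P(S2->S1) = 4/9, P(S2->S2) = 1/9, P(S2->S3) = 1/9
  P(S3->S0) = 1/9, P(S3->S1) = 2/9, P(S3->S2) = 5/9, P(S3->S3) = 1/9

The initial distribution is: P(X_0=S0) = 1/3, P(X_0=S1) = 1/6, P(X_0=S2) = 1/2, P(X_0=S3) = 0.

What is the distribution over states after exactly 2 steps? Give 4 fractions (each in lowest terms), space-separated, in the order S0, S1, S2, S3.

Answer: 56/243 53/243 92/243 14/81

Derivation:
Propagating the distribution step by step (d_{t+1} = d_t * P):
d_0 = (S0=1/3, S1=1/6, S2=1/2, S3=0)
  d_1[S0] = 1/3*2/9 + 1/6*2/9 + 1/2*1/3 + 0*1/9 = 5/18
  d_1[S1] = 1/3*1/9 + 1/6*1/9 + 1/2*4/9 + 0*2/9 = 5/18
  d_1[S2] = 1/3*1/3 + 1/6*5/9 + 1/2*1/9 + 0*5/9 = 7/27
  d_1[S3] = 1/3*1/3 + 1/6*1/9 + 1/2*1/9 + 0*1/9 = 5/27
d_1 = (S0=5/18, S1=5/18, S2=7/27, S3=5/27)
  d_2[S0] = 5/18*2/9 + 5/18*2/9 + 7/27*1/3 + 5/27*1/9 = 56/243
  d_2[S1] = 5/18*1/9 + 5/18*1/9 + 7/27*4/9 + 5/27*2/9 = 53/243
  d_2[S2] = 5/18*1/3 + 5/18*5/9 + 7/27*1/9 + 5/27*5/9 = 92/243
  d_2[S3] = 5/18*1/3 + 5/18*1/9 + 7/27*1/9 + 5/27*1/9 = 14/81
d_2 = (S0=56/243, S1=53/243, S2=92/243, S3=14/81)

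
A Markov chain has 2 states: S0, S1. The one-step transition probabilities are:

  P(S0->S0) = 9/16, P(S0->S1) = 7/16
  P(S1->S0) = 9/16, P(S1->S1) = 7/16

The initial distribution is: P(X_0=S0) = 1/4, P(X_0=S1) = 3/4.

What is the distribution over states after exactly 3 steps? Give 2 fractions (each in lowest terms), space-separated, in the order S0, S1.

Propagating the distribution step by step (d_{t+1} = d_t * P):
d_0 = (S0=1/4, S1=3/4)
  d_1[S0] = 1/4*9/16 + 3/4*9/16 = 9/16
  d_1[S1] = 1/4*7/16 + 3/4*7/16 = 7/16
d_1 = (S0=9/16, S1=7/16)
  d_2[S0] = 9/16*9/16 + 7/16*9/16 = 9/16
  d_2[S1] = 9/16*7/16 + 7/16*7/16 = 7/16
d_2 = (S0=9/16, S1=7/16)
  d_3[S0] = 9/16*9/16 + 7/16*9/16 = 9/16
  d_3[S1] = 9/16*7/16 + 7/16*7/16 = 7/16
d_3 = (S0=9/16, S1=7/16)

Answer: 9/16 7/16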